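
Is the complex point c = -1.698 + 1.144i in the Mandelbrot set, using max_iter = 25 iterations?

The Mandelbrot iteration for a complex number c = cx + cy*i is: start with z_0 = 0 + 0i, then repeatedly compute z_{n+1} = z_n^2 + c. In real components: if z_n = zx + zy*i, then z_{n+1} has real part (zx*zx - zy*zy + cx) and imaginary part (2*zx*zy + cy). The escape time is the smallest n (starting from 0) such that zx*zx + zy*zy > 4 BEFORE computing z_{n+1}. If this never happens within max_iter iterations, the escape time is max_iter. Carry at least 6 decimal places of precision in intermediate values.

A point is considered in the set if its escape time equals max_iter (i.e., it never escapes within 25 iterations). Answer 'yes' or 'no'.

Answer: no

Derivation:
z_0 = 0 + 0i, c = -1.6980 + 1.1440i
Iter 1: z = -1.6980 + 1.1440i, |z|^2 = 4.1919
Escaped at iteration 1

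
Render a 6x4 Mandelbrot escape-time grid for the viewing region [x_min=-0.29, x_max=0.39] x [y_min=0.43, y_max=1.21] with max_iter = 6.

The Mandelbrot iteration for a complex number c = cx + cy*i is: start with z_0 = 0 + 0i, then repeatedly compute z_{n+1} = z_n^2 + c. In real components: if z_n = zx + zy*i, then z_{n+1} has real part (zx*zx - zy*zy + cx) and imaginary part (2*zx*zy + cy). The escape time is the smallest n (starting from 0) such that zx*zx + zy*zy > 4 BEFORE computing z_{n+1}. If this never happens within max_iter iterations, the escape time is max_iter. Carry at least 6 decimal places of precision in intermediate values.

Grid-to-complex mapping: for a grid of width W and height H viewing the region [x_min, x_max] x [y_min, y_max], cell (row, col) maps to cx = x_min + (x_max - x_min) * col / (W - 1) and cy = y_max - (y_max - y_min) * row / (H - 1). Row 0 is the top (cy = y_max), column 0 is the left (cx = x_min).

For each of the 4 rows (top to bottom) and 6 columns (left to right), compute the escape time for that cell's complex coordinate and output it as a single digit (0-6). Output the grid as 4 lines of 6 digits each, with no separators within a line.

(row=0, col=0): c = -0.2900 + 1.2100i → escape time 3
(row=0, col=1): c = -0.1540 + 1.2100i → escape time 3
(row=0, col=2): c = -0.0180 + 1.2100i → escape time 3
(row=0, col=3): c = 0.1180 + 1.2100i → escape time 2
(row=0, col=4): c = 0.2540 + 1.2100i → escape time 2
(row=0, col=5): c = 0.3900 + 1.2100i → escape time 2
(row=1, col=0): c = -0.2900 + 0.9500i → escape time 5
(row=1, col=1): c = -0.1540 + 0.9500i → escape time 6
(row=1, col=2): c = -0.0180 + 0.9500i → escape time 6
(row=1, col=3): c = 0.1180 + 0.9500i → escape time 4
(row=1, col=4): c = 0.2540 + 0.9500i → escape time 4
(row=1, col=5): c = 0.3900 + 0.9500i → escape time 3
(row=2, col=0): c = -0.2900 + 0.6900i → escape time 6
(row=2, col=1): c = -0.1540 + 0.6900i → escape time 6
(row=2, col=2): c = -0.0180 + 0.6900i → escape time 6
(row=2, col=3): c = 0.1180 + 0.6900i → escape time 6
(row=2, col=4): c = 0.2540 + 0.6900i → escape time 6
(row=2, col=5): c = 0.3900 + 0.6900i → escape time 6
(row=3, col=0): c = -0.2900 + 0.4300i → escape time 6
(row=3, col=1): c = -0.1540 + 0.4300i → escape time 6
(row=3, col=2): c = -0.0180 + 0.4300i → escape time 6
(row=3, col=3): c = 0.1180 + 0.4300i → escape time 6
(row=3, col=4): c = 0.2540 + 0.4300i → escape time 6
(row=3, col=5): c = 0.3900 + 0.4300i → escape time 6

Answer: 333222
566443
666666
666666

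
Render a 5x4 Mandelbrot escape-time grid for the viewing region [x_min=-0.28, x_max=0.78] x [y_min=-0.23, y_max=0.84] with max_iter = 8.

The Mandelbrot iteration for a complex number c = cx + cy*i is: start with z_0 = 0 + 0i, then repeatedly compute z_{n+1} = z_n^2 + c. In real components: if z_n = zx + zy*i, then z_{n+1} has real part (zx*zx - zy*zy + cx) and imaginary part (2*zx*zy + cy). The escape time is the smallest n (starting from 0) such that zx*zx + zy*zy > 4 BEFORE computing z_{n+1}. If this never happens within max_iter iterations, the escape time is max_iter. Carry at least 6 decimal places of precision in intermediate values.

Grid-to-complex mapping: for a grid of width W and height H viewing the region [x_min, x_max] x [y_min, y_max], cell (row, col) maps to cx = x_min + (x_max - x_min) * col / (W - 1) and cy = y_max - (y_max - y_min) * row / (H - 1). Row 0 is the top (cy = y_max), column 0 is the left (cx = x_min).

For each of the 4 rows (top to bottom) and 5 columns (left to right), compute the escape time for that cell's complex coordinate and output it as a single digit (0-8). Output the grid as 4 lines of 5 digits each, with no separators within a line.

(row=0, col=0): c = -0.2800 + 0.8400i → escape time 8
(row=0, col=1): c = -0.0150 + 0.8400i → escape time 8
(row=0, col=2): c = 0.2500 + 0.8400i → escape time 4
(row=0, col=3): c = 0.5150 + 0.8400i → escape time 3
(row=0, col=4): c = 0.7800 + 0.8400i → escape time 2
(row=1, col=0): c = -0.2800 + 0.4833i → escape time 8
(row=1, col=1): c = -0.0150 + 0.4833i → escape time 8
(row=1, col=2): c = 0.2500 + 0.4833i → escape time 8
(row=1, col=3): c = 0.5150 + 0.4833i → escape time 5
(row=1, col=4): c = 0.7800 + 0.4833i → escape time 3
(row=2, col=0): c = -0.2800 + 0.1267i → escape time 8
(row=2, col=1): c = -0.0150 + 0.1267i → escape time 8
(row=2, col=2): c = 0.2500 + 0.1267i → escape time 8
(row=2, col=3): c = 0.5150 + 0.1267i → escape time 5
(row=2, col=4): c = 0.7800 + 0.1267i → escape time 3
(row=3, col=0): c = -0.2800 + -0.2300i → escape time 8
(row=3, col=1): c = -0.0150 + -0.2300i → escape time 8
(row=3, col=2): c = 0.2500 + -0.2300i → escape time 8
(row=3, col=3): c = 0.5150 + -0.2300i → escape time 5
(row=3, col=4): c = 0.7800 + -0.2300i → escape time 3

Answer: 88432
88853
88853
88853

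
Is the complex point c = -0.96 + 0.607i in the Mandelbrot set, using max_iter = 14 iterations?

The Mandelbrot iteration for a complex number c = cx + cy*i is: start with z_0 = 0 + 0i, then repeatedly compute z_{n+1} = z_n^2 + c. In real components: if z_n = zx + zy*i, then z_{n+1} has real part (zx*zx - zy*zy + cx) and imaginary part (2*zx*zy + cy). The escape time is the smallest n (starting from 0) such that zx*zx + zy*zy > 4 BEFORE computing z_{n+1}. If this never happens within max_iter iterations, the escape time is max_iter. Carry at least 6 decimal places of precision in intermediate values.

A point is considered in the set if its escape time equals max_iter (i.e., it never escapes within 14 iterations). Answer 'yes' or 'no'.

Answer: no

Derivation:
z_0 = 0 + 0i, c = -0.9600 + 0.6070i
Iter 1: z = -0.9600 + 0.6070i, |z|^2 = 1.2900
Iter 2: z = -0.4068 + -0.5584i, |z|^2 = 0.4774
Iter 3: z = -1.1063 + 1.0614i, |z|^2 = 2.3505
Iter 4: z = -0.8626 + -1.7415i, |z|^2 = 3.7770
Iter 5: z = -3.2488 + 3.6115i, |z|^2 = 23.5976
Escaped at iteration 5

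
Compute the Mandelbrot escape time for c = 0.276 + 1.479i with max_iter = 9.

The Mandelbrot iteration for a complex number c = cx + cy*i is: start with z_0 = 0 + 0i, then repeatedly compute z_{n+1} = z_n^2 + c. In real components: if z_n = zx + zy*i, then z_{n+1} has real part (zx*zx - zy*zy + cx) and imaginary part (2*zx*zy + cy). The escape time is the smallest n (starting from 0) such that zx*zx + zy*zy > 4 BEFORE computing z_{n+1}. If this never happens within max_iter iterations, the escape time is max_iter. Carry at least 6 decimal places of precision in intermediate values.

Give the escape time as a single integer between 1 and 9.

Answer: 2

Derivation:
z_0 = 0 + 0i, c = 0.2760 + 1.4790i
Iter 1: z = 0.2760 + 1.4790i, |z|^2 = 2.2636
Iter 2: z = -1.8353 + 2.2954i, |z|^2 = 8.6371
Escaped at iteration 2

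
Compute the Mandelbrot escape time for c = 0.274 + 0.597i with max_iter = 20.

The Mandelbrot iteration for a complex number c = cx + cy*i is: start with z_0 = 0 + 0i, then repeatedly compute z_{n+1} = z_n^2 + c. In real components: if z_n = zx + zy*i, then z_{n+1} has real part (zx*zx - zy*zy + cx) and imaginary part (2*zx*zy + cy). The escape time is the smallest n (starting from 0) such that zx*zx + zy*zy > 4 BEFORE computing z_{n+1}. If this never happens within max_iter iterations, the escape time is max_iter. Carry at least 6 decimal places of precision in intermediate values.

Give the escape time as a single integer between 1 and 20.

Answer: 20

Derivation:
z_0 = 0 + 0i, c = 0.2740 + 0.5970i
Iter 1: z = 0.2740 + 0.5970i, |z|^2 = 0.4315
Iter 2: z = -0.0073 + 0.9242i, |z|^2 = 0.8541
Iter 3: z = -0.5800 + 0.5834i, |z|^2 = 0.6768
Iter 4: z = 0.2700 + -0.0798i, |z|^2 = 0.0793
Iter 5: z = 0.3405 + 0.5539i, |z|^2 = 0.4228
Iter 6: z = 0.0832 + 0.9742i, |z|^2 = 0.9561
Iter 7: z = -0.6682 + 0.7590i, |z|^2 = 1.0227
Iter 8: z = 0.1444 + -0.4174i, |z|^2 = 0.1951
Iter 9: z = 0.1206 + 0.4764i, |z|^2 = 0.2415
Iter 10: z = 0.0616 + 0.7119i, |z|^2 = 0.5106
Iter 11: z = -0.2291 + 0.6847i, |z|^2 = 0.5212
Iter 12: z = -0.1423 + 0.2833i, |z|^2 = 0.1005
Iter 13: z = 0.2140 + 0.5164i, |z|^2 = 0.3124
Iter 14: z = 0.0531 + 0.8180i, |z|^2 = 0.6719
Iter 15: z = -0.3923 + 0.6839i, |z|^2 = 0.6216
Iter 16: z = -0.0399 + 0.0605i, |z|^2 = 0.0052
Iter 17: z = 0.2719 + 0.5922i, |z|^2 = 0.4246
Iter 18: z = -0.0027 + 0.9191i, |z|^2 = 0.8447
Iter 19: z = -0.5707 + 0.5920i, |z|^2 = 0.6761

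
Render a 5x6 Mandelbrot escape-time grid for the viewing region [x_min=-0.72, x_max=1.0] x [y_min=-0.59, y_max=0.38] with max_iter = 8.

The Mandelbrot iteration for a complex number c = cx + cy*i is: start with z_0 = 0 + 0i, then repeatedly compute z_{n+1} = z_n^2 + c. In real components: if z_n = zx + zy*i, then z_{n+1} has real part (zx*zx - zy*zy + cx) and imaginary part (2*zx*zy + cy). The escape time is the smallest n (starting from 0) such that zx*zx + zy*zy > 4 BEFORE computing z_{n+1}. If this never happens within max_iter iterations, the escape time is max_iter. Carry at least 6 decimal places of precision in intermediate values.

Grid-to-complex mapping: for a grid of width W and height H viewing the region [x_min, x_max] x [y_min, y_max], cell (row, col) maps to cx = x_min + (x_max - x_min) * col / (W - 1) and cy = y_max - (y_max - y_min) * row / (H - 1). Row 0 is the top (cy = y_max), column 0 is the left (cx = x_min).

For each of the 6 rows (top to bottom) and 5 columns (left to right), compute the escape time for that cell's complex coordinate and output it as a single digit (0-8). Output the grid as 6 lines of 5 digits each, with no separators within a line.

Answer: 88842
88842
88842
88842
88842
68832

Derivation:
(row=0, col=0): c = -0.7200 + 0.3800i → escape time 8
(row=0, col=1): c = -0.2900 + 0.3800i → escape time 8
(row=0, col=2): c = 0.1400 + 0.3800i → escape time 8
(row=0, col=3): c = 0.5700 + 0.3800i → escape time 4
(row=0, col=4): c = 1.0000 + 0.3800i → escape time 2
(row=1, col=0): c = -0.7200 + 0.1860i → escape time 8
(row=1, col=1): c = -0.2900 + 0.1860i → escape time 8
(row=1, col=2): c = 0.1400 + 0.1860i → escape time 8
(row=1, col=3): c = 0.5700 + 0.1860i → escape time 4
(row=1, col=4): c = 1.0000 + 0.1860i → escape time 2
(row=2, col=0): c = -0.7200 + -0.0080i → escape time 8
(row=2, col=1): c = -0.2900 + -0.0080i → escape time 8
(row=2, col=2): c = 0.1400 + -0.0080i → escape time 8
(row=2, col=3): c = 0.5700 + -0.0080i → escape time 4
(row=2, col=4): c = 1.0000 + -0.0080i → escape time 2
(row=3, col=0): c = -0.7200 + -0.2020i → escape time 8
(row=3, col=1): c = -0.2900 + -0.2020i → escape time 8
(row=3, col=2): c = 0.1400 + -0.2020i → escape time 8
(row=3, col=3): c = 0.5700 + -0.2020i → escape time 4
(row=3, col=4): c = 1.0000 + -0.2020i → escape time 2
(row=4, col=0): c = -0.7200 + -0.3960i → escape time 8
(row=4, col=1): c = -0.2900 + -0.3960i → escape time 8
(row=4, col=2): c = 0.1400 + -0.3960i → escape time 8
(row=4, col=3): c = 0.5700 + -0.3960i → escape time 4
(row=4, col=4): c = 1.0000 + -0.3960i → escape time 2
(row=5, col=0): c = -0.7200 + -0.5900i → escape time 6
(row=5, col=1): c = -0.2900 + -0.5900i → escape time 8
(row=5, col=2): c = 0.1400 + -0.5900i → escape time 8
(row=5, col=3): c = 0.5700 + -0.5900i → escape time 3
(row=5, col=4): c = 1.0000 + -0.5900i → escape time 2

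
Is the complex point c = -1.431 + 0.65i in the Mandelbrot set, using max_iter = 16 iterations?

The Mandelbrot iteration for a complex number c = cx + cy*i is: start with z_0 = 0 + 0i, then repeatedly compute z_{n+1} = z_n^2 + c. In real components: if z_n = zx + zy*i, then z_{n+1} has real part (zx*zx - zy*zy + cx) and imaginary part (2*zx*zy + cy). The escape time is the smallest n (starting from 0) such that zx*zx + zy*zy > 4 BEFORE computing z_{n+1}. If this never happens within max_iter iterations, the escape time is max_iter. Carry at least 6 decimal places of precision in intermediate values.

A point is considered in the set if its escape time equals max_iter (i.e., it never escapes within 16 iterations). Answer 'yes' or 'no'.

Answer: no

Derivation:
z_0 = 0 + 0i, c = -1.4310 + 0.6500i
Iter 1: z = -1.4310 + 0.6500i, |z|^2 = 2.4703
Iter 2: z = 0.1943 + -1.2103i, |z|^2 = 1.5026
Iter 3: z = -2.8581 + 0.1798i, |z|^2 = 8.2010
Escaped at iteration 3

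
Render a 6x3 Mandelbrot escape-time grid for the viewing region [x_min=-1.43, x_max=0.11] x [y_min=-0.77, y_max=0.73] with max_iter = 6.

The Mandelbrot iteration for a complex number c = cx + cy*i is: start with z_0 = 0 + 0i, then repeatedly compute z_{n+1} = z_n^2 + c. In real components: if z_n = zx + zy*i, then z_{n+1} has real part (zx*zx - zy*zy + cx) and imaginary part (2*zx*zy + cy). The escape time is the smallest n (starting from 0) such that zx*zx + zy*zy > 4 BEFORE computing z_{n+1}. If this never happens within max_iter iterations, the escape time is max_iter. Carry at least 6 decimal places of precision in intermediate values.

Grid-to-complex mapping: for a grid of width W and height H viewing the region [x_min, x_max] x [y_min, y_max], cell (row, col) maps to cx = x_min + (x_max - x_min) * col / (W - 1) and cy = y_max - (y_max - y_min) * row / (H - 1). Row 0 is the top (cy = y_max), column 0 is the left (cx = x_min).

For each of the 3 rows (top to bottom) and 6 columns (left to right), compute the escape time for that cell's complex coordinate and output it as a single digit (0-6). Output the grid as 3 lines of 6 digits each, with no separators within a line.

Answer: 334666
666666
334666

Derivation:
(row=0, col=0): c = -1.4300 + 0.7300i → escape time 3
(row=0, col=1): c = -1.1220 + 0.7300i → escape time 3
(row=0, col=2): c = -0.8140 + 0.7300i → escape time 4
(row=0, col=3): c = -0.5060 + 0.7300i → escape time 6
(row=0, col=4): c = -0.1980 + 0.7300i → escape time 6
(row=0, col=5): c = 0.1100 + 0.7300i → escape time 6
(row=1, col=0): c = -1.4300 + -0.0200i → escape time 6
(row=1, col=1): c = -1.1220 + -0.0200i → escape time 6
(row=1, col=2): c = -0.8140 + -0.0200i → escape time 6
(row=1, col=3): c = -0.5060 + -0.0200i → escape time 6
(row=1, col=4): c = -0.1980 + -0.0200i → escape time 6
(row=1, col=5): c = 0.1100 + -0.0200i → escape time 6
(row=2, col=0): c = -1.4300 + -0.7700i → escape time 3
(row=2, col=1): c = -1.1220 + -0.7700i → escape time 3
(row=2, col=2): c = -0.8140 + -0.7700i → escape time 4
(row=2, col=3): c = -0.5060 + -0.7700i → escape time 6
(row=2, col=4): c = -0.1980 + -0.7700i → escape time 6
(row=2, col=5): c = 0.1100 + -0.7700i → escape time 6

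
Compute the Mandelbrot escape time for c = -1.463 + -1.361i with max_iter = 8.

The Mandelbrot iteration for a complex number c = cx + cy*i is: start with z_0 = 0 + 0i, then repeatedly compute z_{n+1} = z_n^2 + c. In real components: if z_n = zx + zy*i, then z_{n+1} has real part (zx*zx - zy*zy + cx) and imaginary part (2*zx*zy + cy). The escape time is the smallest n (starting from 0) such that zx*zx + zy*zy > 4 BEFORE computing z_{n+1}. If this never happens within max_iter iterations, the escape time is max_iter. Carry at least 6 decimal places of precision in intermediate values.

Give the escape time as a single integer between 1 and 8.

Answer: 2

Derivation:
z_0 = 0 + 0i, c = -1.4630 + -1.3610i
Iter 1: z = -1.4630 + -1.3610i, |z|^2 = 3.9927
Iter 2: z = -1.1750 + 2.6213i, |z|^2 = 8.2517
Escaped at iteration 2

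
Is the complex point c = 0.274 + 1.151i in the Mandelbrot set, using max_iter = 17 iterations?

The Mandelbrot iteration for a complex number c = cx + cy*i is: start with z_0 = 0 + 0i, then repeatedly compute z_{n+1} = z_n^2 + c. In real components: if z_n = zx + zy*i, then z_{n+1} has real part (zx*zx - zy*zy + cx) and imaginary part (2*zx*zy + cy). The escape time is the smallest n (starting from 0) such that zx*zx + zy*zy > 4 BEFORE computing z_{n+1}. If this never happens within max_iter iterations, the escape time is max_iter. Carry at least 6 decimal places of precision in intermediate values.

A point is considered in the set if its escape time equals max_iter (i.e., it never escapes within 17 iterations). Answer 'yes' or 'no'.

Answer: no

Derivation:
z_0 = 0 + 0i, c = 0.2740 + 1.1510i
Iter 1: z = 0.2740 + 1.1510i, |z|^2 = 1.3999
Iter 2: z = -0.9757 + 1.7817i, |z|^2 = 4.1267
Escaped at iteration 2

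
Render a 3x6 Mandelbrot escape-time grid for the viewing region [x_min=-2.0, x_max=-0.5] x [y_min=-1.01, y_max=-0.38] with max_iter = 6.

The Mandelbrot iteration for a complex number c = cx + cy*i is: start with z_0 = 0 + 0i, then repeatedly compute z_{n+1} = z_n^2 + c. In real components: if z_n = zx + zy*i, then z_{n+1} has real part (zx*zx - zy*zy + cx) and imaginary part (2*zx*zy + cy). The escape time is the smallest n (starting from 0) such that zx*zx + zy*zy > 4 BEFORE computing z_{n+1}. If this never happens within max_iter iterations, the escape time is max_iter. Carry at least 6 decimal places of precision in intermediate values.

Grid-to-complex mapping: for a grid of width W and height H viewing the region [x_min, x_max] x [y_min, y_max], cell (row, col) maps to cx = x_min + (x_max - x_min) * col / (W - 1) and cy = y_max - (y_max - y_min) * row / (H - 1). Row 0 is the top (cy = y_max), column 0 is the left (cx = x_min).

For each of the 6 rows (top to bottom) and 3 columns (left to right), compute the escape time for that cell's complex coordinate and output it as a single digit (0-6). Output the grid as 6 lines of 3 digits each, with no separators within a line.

Answer: 166
146
136
136
134
134

Derivation:
(row=0, col=0): c = -2.0000 + -0.3800i → escape time 1
(row=0, col=1): c = -1.2500 + -0.3800i → escape time 6
(row=0, col=2): c = -0.5000 + -0.3800i → escape time 6
(row=1, col=0): c = -2.0000 + -0.5060i → escape time 1
(row=1, col=1): c = -1.2500 + -0.5060i → escape time 4
(row=1, col=2): c = -0.5000 + -0.5060i → escape time 6
(row=2, col=0): c = -2.0000 + -0.6320i → escape time 1
(row=2, col=1): c = -1.2500 + -0.6320i → escape time 3
(row=2, col=2): c = -0.5000 + -0.6320i → escape time 6
(row=3, col=0): c = -2.0000 + -0.7580i → escape time 1
(row=3, col=1): c = -1.2500 + -0.7580i → escape time 3
(row=3, col=2): c = -0.5000 + -0.7580i → escape time 6
(row=4, col=0): c = -2.0000 + -0.8840i → escape time 1
(row=4, col=1): c = -1.2500 + -0.8840i → escape time 3
(row=4, col=2): c = -0.5000 + -0.8840i → escape time 4
(row=5, col=0): c = -2.0000 + -1.0100i → escape time 1
(row=5, col=1): c = -1.2500 + -1.0100i → escape time 3
(row=5, col=2): c = -0.5000 + -1.0100i → escape time 4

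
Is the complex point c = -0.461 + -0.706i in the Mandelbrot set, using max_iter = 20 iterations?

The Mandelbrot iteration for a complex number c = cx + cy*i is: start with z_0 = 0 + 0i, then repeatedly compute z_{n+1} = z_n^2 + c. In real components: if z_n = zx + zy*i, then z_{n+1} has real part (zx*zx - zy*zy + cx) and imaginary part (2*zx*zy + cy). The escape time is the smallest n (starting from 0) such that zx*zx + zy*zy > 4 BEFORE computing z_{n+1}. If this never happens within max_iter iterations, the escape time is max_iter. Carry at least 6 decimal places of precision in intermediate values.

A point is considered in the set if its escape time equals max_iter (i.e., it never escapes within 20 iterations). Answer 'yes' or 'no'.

z_0 = 0 + 0i, c = -0.4610 + -0.7060i
Iter 1: z = -0.4610 + -0.7060i, |z|^2 = 0.7110
Iter 2: z = -0.7469 + -0.0551i, |z|^2 = 0.5609
Iter 3: z = 0.0938 + -0.6237i, |z|^2 = 0.3979
Iter 4: z = -0.8412 + -0.8231i, |z|^2 = 1.3851
Iter 5: z = -0.4308 + 0.6788i, |z|^2 = 0.6463
Iter 6: z = -0.7362 + -1.2908i, |z|^2 = 2.2082
Iter 7: z = -1.5852 + 1.1947i, |z|^2 = 3.9400
Iter 8: z = 0.6246 + -4.4935i, |z|^2 = 20.5816
Escaped at iteration 8

Answer: no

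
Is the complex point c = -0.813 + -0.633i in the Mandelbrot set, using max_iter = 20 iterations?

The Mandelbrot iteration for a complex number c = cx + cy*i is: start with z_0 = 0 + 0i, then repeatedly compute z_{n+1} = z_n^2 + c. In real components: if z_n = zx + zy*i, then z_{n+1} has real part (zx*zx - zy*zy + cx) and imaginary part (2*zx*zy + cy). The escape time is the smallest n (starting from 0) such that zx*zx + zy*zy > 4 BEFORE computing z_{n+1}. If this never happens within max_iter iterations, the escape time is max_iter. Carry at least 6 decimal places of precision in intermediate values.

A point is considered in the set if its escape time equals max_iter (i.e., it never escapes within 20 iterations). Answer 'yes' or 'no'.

z_0 = 0 + 0i, c = -0.8130 + -0.6330i
Iter 1: z = -0.8130 + -0.6330i, |z|^2 = 1.0617
Iter 2: z = -0.5527 + 0.3963i, |z|^2 = 0.4625
Iter 3: z = -0.6645 + -1.0710i, |z|^2 = 1.5887
Iter 4: z = -1.5185 + 0.7905i, |z|^2 = 2.9308
Iter 5: z = 0.8681 + -3.0337i, |z|^2 = 9.9568
Escaped at iteration 5

Answer: no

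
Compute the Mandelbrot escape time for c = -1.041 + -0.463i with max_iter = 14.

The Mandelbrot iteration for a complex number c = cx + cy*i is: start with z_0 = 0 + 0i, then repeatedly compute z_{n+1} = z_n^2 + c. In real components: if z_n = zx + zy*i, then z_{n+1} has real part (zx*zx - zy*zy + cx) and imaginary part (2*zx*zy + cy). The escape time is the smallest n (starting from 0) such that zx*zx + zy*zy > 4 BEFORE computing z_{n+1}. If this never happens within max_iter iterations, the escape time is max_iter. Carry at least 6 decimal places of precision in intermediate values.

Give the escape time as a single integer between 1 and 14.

z_0 = 0 + 0i, c = -1.0410 + -0.4630i
Iter 1: z = -1.0410 + -0.4630i, |z|^2 = 1.2980
Iter 2: z = -0.1717 + 0.5010i, |z|^2 = 0.2804
Iter 3: z = -1.2625 + -0.6350i, |z|^2 = 1.9971
Iter 4: z = 0.1496 + 1.1404i, |z|^2 = 1.3229
Iter 5: z = -2.3192 + -0.1217i, |z|^2 = 5.3933
Escaped at iteration 5

Answer: 5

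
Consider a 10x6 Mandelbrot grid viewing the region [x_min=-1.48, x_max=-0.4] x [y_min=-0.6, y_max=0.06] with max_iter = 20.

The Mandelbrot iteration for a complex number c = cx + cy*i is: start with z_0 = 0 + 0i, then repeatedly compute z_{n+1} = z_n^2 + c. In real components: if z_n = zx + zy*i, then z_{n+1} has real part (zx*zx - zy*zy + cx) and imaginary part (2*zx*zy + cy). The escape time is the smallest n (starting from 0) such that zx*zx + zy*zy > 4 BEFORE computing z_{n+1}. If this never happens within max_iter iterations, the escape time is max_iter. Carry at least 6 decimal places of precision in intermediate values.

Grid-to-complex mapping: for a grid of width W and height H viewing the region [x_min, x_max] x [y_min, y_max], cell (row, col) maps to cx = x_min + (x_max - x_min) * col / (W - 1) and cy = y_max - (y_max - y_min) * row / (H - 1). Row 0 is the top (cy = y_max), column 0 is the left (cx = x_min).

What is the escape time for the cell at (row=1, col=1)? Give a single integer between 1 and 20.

Answer: 20

Derivation:
z_0 = 0 + 0i, c = -1.3600 + -0.0720i
Iter 1: z = -1.3600 + -0.0720i, |z|^2 = 1.8548
Iter 2: z = 0.4844 + 0.1238i, |z|^2 = 0.2500
Iter 3: z = -1.1407 + 0.0480i, |z|^2 = 1.3034
Iter 4: z = -0.0612 + -0.1815i, |z|^2 = 0.0367
Iter 5: z = -1.3892 + -0.0498i, |z|^2 = 1.9323
Iter 6: z = 0.5674 + 0.0664i, |z|^2 = 0.3263
Iter 7: z = -1.0425 + 0.0033i, |z|^2 = 1.0868
Iter 8: z = -0.2732 + -0.0789i, |z|^2 = 0.0809
Iter 9: z = -1.2916 + -0.0289i, |z|^2 = 1.6691
Iter 10: z = 0.3074 + 0.0026i, |z|^2 = 0.0945
Iter 11: z = -1.2655 + -0.0704i, |z|^2 = 1.6065
Iter 12: z = 0.2366 + 0.1062i, |z|^2 = 0.0672
Iter 13: z = -1.3153 + -0.0218i, |z|^2 = 1.7305
Iter 14: z = 0.3695 + -0.0148i, |z|^2 = 0.1368
Iter 15: z = -1.2237 + -0.0829i, |z|^2 = 1.5042
Iter 16: z = 0.1305 + 0.1309i, |z|^2 = 0.0342
Iter 17: z = -1.3601 + -0.0378i, |z|^2 = 1.8514
Iter 18: z = 0.4885 + 0.0309i, |z|^2 = 0.2396
Iter 19: z = -1.1223 + -0.0418i, |z|^2 = 1.2613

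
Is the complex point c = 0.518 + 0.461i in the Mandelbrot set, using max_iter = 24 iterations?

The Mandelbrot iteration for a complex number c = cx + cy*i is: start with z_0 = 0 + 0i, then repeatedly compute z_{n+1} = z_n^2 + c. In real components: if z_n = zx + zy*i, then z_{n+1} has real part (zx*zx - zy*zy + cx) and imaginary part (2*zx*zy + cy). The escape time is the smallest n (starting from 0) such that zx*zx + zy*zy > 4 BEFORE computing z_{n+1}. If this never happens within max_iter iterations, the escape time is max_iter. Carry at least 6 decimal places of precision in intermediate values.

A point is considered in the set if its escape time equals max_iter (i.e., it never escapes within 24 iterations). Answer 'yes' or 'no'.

Answer: no

Derivation:
z_0 = 0 + 0i, c = 0.5180 + 0.4610i
Iter 1: z = 0.5180 + 0.4610i, |z|^2 = 0.4808
Iter 2: z = 0.5738 + 0.9386i, |z|^2 = 1.2102
Iter 3: z = -0.0337 + 1.5381i, |z|^2 = 2.3670
Iter 4: z = -1.8467 + 0.3573i, |z|^2 = 3.5381
Iter 5: z = 3.8008 + -0.8586i, |z|^2 = 15.1831
Escaped at iteration 5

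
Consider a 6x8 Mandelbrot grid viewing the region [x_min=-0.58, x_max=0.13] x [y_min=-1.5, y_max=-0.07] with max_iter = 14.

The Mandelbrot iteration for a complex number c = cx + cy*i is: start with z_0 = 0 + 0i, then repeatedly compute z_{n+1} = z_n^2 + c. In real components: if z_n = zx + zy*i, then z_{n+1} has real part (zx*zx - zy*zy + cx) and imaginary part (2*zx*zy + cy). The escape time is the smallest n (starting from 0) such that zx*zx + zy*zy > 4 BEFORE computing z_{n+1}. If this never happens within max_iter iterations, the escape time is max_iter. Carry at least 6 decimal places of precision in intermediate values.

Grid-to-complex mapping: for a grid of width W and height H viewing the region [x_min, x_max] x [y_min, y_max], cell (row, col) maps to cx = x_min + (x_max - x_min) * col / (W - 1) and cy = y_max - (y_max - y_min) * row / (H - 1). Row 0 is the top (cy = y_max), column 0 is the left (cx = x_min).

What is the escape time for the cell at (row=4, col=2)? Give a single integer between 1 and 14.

z_0 = 0 + 0i, c = -0.2960 + -0.8871i
Iter 1: z = -0.2960 + -0.8871i, |z|^2 = 0.8746
Iter 2: z = -0.9954 + -0.3620i, |z|^2 = 1.1218
Iter 3: z = 0.5638 + -0.1666i, |z|^2 = 0.3456
Iter 4: z = -0.0058 + -1.0750i, |z|^2 = 1.1556
Iter 5: z = -1.4515 + -0.8746i, |z|^2 = 2.8718
Iter 6: z = 1.0460 + 1.6518i, |z|^2 = 3.8225
Iter 7: z = -1.9302 + 2.5684i, |z|^2 = 10.3223
Escaped at iteration 7

Answer: 7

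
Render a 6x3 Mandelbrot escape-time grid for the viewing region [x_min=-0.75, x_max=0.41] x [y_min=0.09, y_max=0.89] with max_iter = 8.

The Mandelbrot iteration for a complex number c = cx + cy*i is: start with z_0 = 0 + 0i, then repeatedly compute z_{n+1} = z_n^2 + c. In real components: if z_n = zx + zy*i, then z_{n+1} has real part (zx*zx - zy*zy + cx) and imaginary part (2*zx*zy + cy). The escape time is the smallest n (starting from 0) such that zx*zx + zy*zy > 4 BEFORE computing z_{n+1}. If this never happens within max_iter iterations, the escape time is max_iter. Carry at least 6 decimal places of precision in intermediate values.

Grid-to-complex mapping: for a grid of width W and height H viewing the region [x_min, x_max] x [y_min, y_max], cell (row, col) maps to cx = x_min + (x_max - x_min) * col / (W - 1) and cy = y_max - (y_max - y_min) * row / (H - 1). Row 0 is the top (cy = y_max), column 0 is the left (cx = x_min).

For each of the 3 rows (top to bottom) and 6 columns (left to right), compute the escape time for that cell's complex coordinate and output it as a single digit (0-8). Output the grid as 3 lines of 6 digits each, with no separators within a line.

Answer: 447843
688887
888887

Derivation:
(row=0, col=0): c = -0.7500 + 0.8900i → escape time 4
(row=0, col=1): c = -0.5180 + 0.8900i → escape time 4
(row=0, col=2): c = -0.2860 + 0.8900i → escape time 7
(row=0, col=3): c = -0.0540 + 0.8900i → escape time 8
(row=0, col=4): c = 0.1780 + 0.8900i → escape time 4
(row=0, col=5): c = 0.4100 + 0.8900i → escape time 3
(row=1, col=0): c = -0.7500 + 0.4900i → escape time 6
(row=1, col=1): c = -0.5180 + 0.4900i → escape time 8
(row=1, col=2): c = -0.2860 + 0.4900i → escape time 8
(row=1, col=3): c = -0.0540 + 0.4900i → escape time 8
(row=1, col=4): c = 0.1780 + 0.4900i → escape time 8
(row=1, col=5): c = 0.4100 + 0.4900i → escape time 7
(row=2, col=0): c = -0.7500 + 0.0900i → escape time 8
(row=2, col=1): c = -0.5180 + 0.0900i → escape time 8
(row=2, col=2): c = -0.2860 + 0.0900i → escape time 8
(row=2, col=3): c = -0.0540 + 0.0900i → escape time 8
(row=2, col=4): c = 0.1780 + 0.0900i → escape time 8
(row=2, col=5): c = 0.4100 + 0.0900i → escape time 7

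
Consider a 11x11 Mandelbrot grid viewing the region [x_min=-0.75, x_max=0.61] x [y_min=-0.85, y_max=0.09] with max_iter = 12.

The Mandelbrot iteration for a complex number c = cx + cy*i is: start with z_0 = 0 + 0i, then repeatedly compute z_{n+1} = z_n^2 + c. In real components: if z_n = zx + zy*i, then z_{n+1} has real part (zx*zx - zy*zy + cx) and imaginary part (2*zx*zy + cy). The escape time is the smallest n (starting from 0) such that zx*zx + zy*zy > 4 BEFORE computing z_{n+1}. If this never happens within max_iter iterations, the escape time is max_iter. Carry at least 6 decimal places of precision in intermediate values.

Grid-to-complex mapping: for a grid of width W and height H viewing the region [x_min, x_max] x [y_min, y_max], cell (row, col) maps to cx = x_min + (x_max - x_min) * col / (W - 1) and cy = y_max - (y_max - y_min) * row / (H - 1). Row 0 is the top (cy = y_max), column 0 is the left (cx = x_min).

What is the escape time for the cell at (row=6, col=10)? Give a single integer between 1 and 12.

z_0 = 0 + 0i, c = 0.6100 + -0.4740i
Iter 1: z = 0.6100 + -0.4740i, |z|^2 = 0.5968
Iter 2: z = 0.7574 + -1.0523i, |z|^2 = 1.6810
Iter 3: z = 0.0764 + -2.0680i, |z|^2 = 4.2826
Escaped at iteration 3

Answer: 3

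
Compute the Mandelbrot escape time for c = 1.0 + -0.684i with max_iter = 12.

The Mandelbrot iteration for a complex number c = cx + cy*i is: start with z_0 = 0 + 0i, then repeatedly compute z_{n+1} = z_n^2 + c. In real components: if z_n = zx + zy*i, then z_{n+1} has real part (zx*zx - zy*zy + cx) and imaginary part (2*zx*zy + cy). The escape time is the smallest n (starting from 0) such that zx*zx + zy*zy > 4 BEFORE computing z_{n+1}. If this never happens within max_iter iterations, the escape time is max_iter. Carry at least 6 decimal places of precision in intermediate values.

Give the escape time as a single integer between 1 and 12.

z_0 = 0 + 0i, c = 1.0000 + -0.6840i
Iter 1: z = 1.0000 + -0.6840i, |z|^2 = 1.4679
Iter 2: z = 1.5321 + -2.0520i, |z|^2 = 6.5582
Escaped at iteration 2

Answer: 2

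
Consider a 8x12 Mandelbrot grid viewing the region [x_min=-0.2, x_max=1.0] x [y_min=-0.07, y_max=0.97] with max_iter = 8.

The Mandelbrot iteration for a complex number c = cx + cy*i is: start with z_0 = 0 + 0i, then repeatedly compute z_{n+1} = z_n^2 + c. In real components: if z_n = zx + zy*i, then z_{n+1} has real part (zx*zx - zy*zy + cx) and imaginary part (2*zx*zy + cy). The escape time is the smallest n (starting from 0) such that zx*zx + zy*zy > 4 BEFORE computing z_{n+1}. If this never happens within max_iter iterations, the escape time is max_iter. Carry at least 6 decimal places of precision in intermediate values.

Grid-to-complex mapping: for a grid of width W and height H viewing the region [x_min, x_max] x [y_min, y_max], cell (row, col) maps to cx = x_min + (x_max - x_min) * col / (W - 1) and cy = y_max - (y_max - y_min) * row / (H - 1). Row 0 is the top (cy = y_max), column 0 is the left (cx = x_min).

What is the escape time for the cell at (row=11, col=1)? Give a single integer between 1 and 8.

Answer: 8

Derivation:
z_0 = 0 + 0i, c = -0.0286 + -0.0700i
Iter 1: z = -0.0286 + -0.0700i, |z|^2 = 0.0057
Iter 2: z = -0.0327 + -0.0660i, |z|^2 = 0.0054
Iter 3: z = -0.0319 + -0.0657i, |z|^2 = 0.0053
Iter 4: z = -0.0319 + -0.0658i, |z|^2 = 0.0053
Iter 5: z = -0.0319 + -0.0658i, |z|^2 = 0.0053
Iter 6: z = -0.0319 + -0.0658i, |z|^2 = 0.0053
Iter 7: z = -0.0319 + -0.0658i, |z|^2 = 0.0053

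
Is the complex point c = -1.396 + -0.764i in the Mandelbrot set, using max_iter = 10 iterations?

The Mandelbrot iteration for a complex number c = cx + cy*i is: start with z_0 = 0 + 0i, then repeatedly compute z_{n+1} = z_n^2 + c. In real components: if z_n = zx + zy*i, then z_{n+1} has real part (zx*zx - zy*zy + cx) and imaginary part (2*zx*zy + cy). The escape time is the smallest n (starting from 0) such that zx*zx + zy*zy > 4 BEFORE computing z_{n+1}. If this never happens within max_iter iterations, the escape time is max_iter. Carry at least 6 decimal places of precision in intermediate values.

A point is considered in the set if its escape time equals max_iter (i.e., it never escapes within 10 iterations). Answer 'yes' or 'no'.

z_0 = 0 + 0i, c = -1.3960 + -0.7640i
Iter 1: z = -1.3960 + -0.7640i, |z|^2 = 2.5325
Iter 2: z = -0.0309 + 1.3691i, |z|^2 = 1.8754
Iter 3: z = -3.2694 + -0.8486i, |z|^2 = 11.4093
Escaped at iteration 3

Answer: no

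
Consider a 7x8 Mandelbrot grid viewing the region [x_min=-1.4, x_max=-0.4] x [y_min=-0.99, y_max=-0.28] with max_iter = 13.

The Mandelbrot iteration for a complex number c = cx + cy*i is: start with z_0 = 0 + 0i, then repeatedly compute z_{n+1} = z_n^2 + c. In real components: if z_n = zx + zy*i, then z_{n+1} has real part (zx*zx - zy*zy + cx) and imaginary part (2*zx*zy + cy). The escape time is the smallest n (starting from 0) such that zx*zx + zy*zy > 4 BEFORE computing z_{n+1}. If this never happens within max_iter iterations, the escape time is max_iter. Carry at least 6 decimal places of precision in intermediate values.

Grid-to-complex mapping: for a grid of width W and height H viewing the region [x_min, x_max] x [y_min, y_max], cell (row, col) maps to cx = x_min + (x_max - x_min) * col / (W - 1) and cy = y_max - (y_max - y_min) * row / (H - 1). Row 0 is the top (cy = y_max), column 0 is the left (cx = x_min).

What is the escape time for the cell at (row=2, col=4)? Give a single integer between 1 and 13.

Answer: 7

Derivation:
z_0 = 0 + 0i, c = -0.7333 + -0.4829i
Iter 1: z = -0.7333 + -0.4829i, |z|^2 = 0.7709
Iter 2: z = -0.4287 + 0.2253i, |z|^2 = 0.2346
Iter 3: z = -0.6003 + -0.6761i, |z|^2 = 0.8174
Iter 4: z = -0.8300 + 0.3288i, |z|^2 = 0.7971
Iter 5: z = -0.1526 + -1.0287i, |z|^2 = 1.0816
Iter 6: z = -1.7684 + -0.1690i, |z|^2 = 3.1557
Iter 7: z = 2.3653 + 0.1147i, |z|^2 = 5.6078
Escaped at iteration 7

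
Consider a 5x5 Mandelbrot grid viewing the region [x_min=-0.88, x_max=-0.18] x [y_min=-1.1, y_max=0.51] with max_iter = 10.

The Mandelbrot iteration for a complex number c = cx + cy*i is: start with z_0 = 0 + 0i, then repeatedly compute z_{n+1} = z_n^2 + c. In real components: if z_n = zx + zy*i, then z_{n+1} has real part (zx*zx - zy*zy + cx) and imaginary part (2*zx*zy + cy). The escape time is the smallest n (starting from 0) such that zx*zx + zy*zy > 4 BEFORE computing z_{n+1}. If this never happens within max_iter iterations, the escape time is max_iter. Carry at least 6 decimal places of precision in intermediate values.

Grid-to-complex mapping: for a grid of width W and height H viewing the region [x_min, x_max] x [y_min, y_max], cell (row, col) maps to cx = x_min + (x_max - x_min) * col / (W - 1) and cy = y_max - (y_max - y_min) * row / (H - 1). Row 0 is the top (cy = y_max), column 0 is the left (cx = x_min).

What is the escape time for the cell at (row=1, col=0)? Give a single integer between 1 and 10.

z_0 = 0 + 0i, c = -0.8800 + 0.1075i
Iter 1: z = -0.8800 + 0.1075i, |z|^2 = 0.7860
Iter 2: z = -0.1172 + -0.0817i, |z|^2 = 0.0204
Iter 3: z = -0.8729 + 0.1266i, |z|^2 = 0.7781
Iter 4: z = -0.1340 + -0.1136i, |z|^2 = 0.0309
Iter 5: z = -0.8750 + 0.1379i, |z|^2 = 0.7846
Iter 6: z = -0.1335 + -0.1339i, |z|^2 = 0.0357
Iter 7: z = -0.8801 + 0.1432i, |z|^2 = 0.7951
Iter 8: z = -0.1259 + -0.1446i, |z|^2 = 0.0368
Iter 9: z = -0.8851 + 0.1439i, |z|^2 = 0.8041

Answer: 10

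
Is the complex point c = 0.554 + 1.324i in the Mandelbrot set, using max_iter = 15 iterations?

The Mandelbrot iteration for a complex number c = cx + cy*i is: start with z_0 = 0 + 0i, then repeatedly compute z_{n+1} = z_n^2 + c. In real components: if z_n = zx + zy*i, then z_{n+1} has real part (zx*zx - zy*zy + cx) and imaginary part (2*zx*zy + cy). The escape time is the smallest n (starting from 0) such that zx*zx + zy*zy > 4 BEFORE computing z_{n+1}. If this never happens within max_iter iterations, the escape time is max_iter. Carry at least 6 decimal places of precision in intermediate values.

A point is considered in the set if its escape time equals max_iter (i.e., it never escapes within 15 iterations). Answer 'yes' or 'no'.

z_0 = 0 + 0i, c = 0.5540 + 1.3240i
Iter 1: z = 0.5540 + 1.3240i, |z|^2 = 2.0599
Iter 2: z = -0.8921 + 2.7910i, |z|^2 = 8.5854
Escaped at iteration 2

Answer: no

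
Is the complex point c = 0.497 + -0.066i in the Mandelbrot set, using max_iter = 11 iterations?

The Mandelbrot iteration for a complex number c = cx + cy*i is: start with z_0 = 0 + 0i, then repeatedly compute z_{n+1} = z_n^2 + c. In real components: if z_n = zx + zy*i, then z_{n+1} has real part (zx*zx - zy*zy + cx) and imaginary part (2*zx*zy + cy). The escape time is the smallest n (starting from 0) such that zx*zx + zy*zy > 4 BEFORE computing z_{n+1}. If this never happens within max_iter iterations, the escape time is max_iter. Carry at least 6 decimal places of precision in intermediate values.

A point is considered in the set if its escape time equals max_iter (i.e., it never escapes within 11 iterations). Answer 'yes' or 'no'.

z_0 = 0 + 0i, c = 0.4970 + -0.0660i
Iter 1: z = 0.4970 + -0.0660i, |z|^2 = 0.2514
Iter 2: z = 0.7397 + -0.1316i, |z|^2 = 0.5644
Iter 3: z = 1.0268 + -0.2607i, |z|^2 = 1.1222
Iter 4: z = 1.4833 + -0.6013i, |z|^2 = 2.5618
Iter 5: z = 2.3356 + -1.8499i, |z|^2 = 8.8769
Escaped at iteration 5

Answer: no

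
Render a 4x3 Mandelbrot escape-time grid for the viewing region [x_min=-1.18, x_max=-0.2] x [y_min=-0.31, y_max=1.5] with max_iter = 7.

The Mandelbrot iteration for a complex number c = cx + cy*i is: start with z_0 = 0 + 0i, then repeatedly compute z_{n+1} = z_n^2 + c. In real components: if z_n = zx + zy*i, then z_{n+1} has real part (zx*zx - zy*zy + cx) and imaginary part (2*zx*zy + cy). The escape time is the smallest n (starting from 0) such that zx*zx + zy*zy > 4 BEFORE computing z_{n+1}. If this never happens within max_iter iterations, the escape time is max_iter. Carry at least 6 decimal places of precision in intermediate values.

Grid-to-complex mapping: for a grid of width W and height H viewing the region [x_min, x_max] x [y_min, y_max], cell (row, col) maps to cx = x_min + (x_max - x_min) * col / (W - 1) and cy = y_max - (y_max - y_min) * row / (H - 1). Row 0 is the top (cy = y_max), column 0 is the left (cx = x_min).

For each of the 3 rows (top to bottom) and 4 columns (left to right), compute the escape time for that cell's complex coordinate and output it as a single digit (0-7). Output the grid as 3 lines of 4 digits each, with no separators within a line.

(row=0, col=0): c = -1.1800 + 1.5000i → escape time 2
(row=0, col=1): c = -0.8533 + 1.5000i → escape time 2
(row=0, col=2): c = -0.5267 + 1.5000i → escape time 2
(row=0, col=3): c = -0.2000 + 1.5000i → escape time 2
(row=1, col=0): c = -1.1800 + 0.5950i → escape time 4
(row=1, col=1): c = -0.8533 + 0.5950i → escape time 5
(row=1, col=2): c = -0.5267 + 0.5950i → escape time 7
(row=1, col=3): c = -0.2000 + 0.5950i → escape time 7
(row=2, col=0): c = -1.1800 + -0.3100i → escape time 7
(row=2, col=1): c = -0.8533 + -0.3100i → escape time 7
(row=2, col=2): c = -0.5267 + -0.3100i → escape time 7
(row=2, col=3): c = -0.2000 + -0.3100i → escape time 7

Answer: 2222
4577
7777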